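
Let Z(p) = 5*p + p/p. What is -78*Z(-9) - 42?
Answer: 3390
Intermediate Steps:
Z(p) = 1 + 5*p (Z(p) = 5*p + 1 = 1 + 5*p)
-78*Z(-9) - 42 = -78*(1 + 5*(-9)) - 42 = -78*(1 - 45) - 42 = -78*(-44) - 42 = 3432 - 42 = 3390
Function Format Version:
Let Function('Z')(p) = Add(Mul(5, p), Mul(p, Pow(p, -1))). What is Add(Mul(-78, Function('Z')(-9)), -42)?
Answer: 3390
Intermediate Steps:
Function('Z')(p) = Add(1, Mul(5, p)) (Function('Z')(p) = Add(Mul(5, p), 1) = Add(1, Mul(5, p)))
Add(Mul(-78, Function('Z')(-9)), -42) = Add(Mul(-78, Add(1, Mul(5, -9))), -42) = Add(Mul(-78, Add(1, -45)), -42) = Add(Mul(-78, -44), -42) = Add(3432, -42) = 3390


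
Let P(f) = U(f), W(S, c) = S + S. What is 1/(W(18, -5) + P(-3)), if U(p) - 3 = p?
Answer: 1/36 ≈ 0.027778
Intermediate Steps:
W(S, c) = 2*S
U(p) = 3 + p
P(f) = 3 + f
1/(W(18, -5) + P(-3)) = 1/(2*18 + (3 - 3)) = 1/(36 + 0) = 1/36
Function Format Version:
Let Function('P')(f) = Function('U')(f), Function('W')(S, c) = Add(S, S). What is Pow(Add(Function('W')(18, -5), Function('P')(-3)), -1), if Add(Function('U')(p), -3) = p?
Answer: Rational(1, 36) ≈ 0.027778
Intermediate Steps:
Function('W')(S, c) = Mul(2, S)
Function('U')(p) = Add(3, p)
Function('P')(f) = Add(3, f)
Pow(Add(Function('W')(18, -5), Function('P')(-3)), -1) = Pow(Add(Mul(2, 18), Add(3, -3)), -1) = Pow(Add(36, 0), -1) = Pow(36, -1) = Rational(1, 36)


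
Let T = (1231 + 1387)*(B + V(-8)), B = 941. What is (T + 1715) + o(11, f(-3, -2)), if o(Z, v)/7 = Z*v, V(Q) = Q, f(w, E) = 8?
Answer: 2444925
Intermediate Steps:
o(Z, v) = 7*Z*v (o(Z, v) = 7*(Z*v) = 7*Z*v)
T = 2442594 (T = (1231 + 1387)*(941 - 8) = 2618*933 = 2442594)
(T + 1715) + o(11, f(-3, -2)) = (2442594 + 1715) + 7*11*8 = 2444309 + 616 = 2444925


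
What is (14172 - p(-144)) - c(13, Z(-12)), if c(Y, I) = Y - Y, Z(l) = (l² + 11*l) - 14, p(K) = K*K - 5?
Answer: -6559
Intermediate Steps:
p(K) = -5 + K² (p(K) = K² - 5 = -5 + K²)
Z(l) = -14 + l² + 11*l
c(Y, I) = 0
(14172 - p(-144)) - c(13, Z(-12)) = (14172 - (-5 + (-144)²)) - 1*0 = (14172 - (-5 + 20736)) + 0 = (14172 - 1*20731) + 0 = (14172 - 20731) + 0 = -6559 + 0 = -6559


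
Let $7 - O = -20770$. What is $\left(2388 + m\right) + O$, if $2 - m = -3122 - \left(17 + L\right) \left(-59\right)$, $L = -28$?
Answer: $26938$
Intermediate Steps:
$O = 20777$ ($O = 7 - -20770 = 7 + 20770 = 20777$)
$m = 3773$ ($m = 2 - \left(-3122 - \left(17 - 28\right) \left(-59\right)\right) = 2 - \left(-3122 - \left(-11\right) \left(-59\right)\right) = 2 - \left(-3122 - 649\right) = 2 - -3771 = 2 + 3771 = 3773$)
$\left(2388 + m\right) + O = \left(2388 + 3773\right) + 20777 = 6161 + 20777 = 26938$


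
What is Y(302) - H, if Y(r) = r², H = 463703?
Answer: -372499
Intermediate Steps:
Y(302) - H = 302² - 1*463703 = 91204 - 463703 = -372499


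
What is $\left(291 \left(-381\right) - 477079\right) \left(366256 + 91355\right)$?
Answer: $-269052387450$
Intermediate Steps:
$\left(291 \left(-381\right) - 477079\right) \left(366256 + 91355\right) = \left(-110871 - 477079\right) 457611 = \left(-587950\right) 457611 = -269052387450$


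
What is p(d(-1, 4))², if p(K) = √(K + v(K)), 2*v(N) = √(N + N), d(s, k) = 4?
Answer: 4 + √2 ≈ 5.4142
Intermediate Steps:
v(N) = √2*√N/2 (v(N) = √(N + N)/2 = √(2*N)/2 = (√2*√N)/2 = √2*√N/2)
p(K) = √(K + √2*√K/2)
p(d(-1, 4))² = (√(4*4 + 2*√2*√4)/2)² = (√(16 + 2*√2*2)/2)² = (√(16 + 4*√2)/2)² = 4 + √2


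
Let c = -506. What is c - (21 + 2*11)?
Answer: -549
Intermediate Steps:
c - (21 + 2*11) = -506 - (21 + 2*11) = -506 - (21 + 22) = -506 - 1*43 = -506 - 43 = -549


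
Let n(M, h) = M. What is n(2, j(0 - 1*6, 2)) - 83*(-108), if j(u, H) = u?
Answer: 8966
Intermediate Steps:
n(2, j(0 - 1*6, 2)) - 83*(-108) = 2 - 83*(-108) = 2 + 8964 = 8966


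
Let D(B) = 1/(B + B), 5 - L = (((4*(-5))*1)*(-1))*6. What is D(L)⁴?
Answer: 1/2798410000 ≈ 3.5735e-10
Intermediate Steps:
L = -115 (L = 5 - ((4*(-5))*1)*(-1)*6 = 5 - -20*1*(-1)*6 = 5 - (-20*(-1))*6 = 5 - 20*6 = 5 - 1*120 = 5 - 120 = -115)
D(B) = 1/(2*B)
D(L)⁴ = ((½)/(-115))⁴ = ((½)*(-1/115))⁴ = (-1/230)⁴ = 1/2798410000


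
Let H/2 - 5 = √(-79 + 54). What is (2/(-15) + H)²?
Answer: -596/225 + 592*I/3 ≈ -2.6489 + 197.33*I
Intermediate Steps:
H = 10 + 10*I (H = 10 + 2*√(-79 + 54) = 10 + 2*√(-25) = 10 + 2*(5*I) = 10 + 10*I ≈ 10.0 + 10.0*I)
(2/(-15) + H)² = (2/(-15) + (10 + 10*I))² = (2*(-1/15) + (10 + 10*I))² = (-2/15 + (10 + 10*I))² = (148/15 + 10*I)²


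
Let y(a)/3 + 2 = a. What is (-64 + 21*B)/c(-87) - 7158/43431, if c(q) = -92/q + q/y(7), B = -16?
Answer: 2514075682/29866051 ≈ 84.178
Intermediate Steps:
y(a) = -6 + 3*a
c(q) = -92/q + q/15 (c(q) = -92/q + q/(-6 + 3*7) = -92/q + q/(-6 + 21) = -92/q + q/15)
(-64 + 21*B)/c(-87) - 7158/43431 = (-64 + 21*(-16))/(-92/(-87) + (1/15)*(-87)) - 7158/43431 = (-64 - 336)/(-92*(-1/87) - 29/5) - 7158*1/43431 = -400/(92/87 - 29/5) - 2386/14477 = -400/(-2063/435) - 2386/14477 = -400*(-435/2063) - 2386/14477 = 174000/2063 - 2386/14477 = 2514075682/29866051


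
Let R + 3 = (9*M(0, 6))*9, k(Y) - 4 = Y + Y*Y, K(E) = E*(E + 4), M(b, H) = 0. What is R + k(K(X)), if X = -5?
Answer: 31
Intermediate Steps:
K(E) = E*(4 + E)
k(Y) = 4 + Y + Y**2 (k(Y) = 4 + (Y + Y*Y) = 4 + (Y + Y**2) = 4 + Y + Y**2)
R = -3 (R = -3 + (9*0)*9 = -3 + 0*9 = -3 + 0 = -3)
R + k(K(X)) = -3 + (4 - 5*(4 - 5) + (-5*(4 - 5))**2) = -3 + (4 - 5*(-1) + (-5*(-1))**2) = -3 + (4 + 5 + 5**2) = -3 + (4 + 5 + 25) = -3 + 34 = 31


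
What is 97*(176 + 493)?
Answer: 64893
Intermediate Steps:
97*(176 + 493) = 97*669 = 64893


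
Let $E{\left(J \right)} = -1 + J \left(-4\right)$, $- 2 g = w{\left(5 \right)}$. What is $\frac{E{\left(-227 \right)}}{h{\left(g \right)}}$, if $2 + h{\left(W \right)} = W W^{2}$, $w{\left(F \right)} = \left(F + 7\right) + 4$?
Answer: $- \frac{907}{514} \approx -1.7646$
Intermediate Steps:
$w{\left(F \right)} = 11 + F$ ($w{\left(F \right)} = \left(7 + F\right) + 4 = 11 + F$)
$g = -8$ ($g = - \frac{11 + 5}{2} = \left(- \frac{1}{2}\right) 16 = -8$)
$E{\left(J \right)} = -1 - 4 J$
$h{\left(W \right)} = -2 + W^{3}$ ($h{\left(W \right)} = -2 + W W^{2} = -2 + W^{3}$)
$\frac{E{\left(-227 \right)}}{h{\left(g \right)}} = \frac{-1 - -908}{-2 + \left(-8\right)^{3}} = \frac{-1 + 908}{-2 - 512} = \frac{907}{-514} = 907 \left(- \frac{1}{514}\right) = - \frac{907}{514}$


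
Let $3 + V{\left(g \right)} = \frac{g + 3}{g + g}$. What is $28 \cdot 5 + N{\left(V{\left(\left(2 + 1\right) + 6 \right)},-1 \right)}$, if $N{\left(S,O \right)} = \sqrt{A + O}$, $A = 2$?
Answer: $141$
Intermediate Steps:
$V{\left(g \right)} = -3 + \frac{3 + g}{2 g}$ ($V{\left(g \right)} = -3 + \frac{g + 3}{g + g} = -3 + \frac{3 + g}{2 g}$)
$N{\left(S,O \right)} = \sqrt{2 + O}$
$28 \cdot 5 + N{\left(V{\left(\left(2 + 1\right) + 6 \right)},-1 \right)} = 28 \cdot 5 + \sqrt{2 - 1} = 140 + \sqrt{1} = 140 + 1 = 141$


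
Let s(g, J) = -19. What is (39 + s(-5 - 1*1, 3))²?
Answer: 400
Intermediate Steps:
(39 + s(-5 - 1*1, 3))² = (39 - 19)² = 20² = 400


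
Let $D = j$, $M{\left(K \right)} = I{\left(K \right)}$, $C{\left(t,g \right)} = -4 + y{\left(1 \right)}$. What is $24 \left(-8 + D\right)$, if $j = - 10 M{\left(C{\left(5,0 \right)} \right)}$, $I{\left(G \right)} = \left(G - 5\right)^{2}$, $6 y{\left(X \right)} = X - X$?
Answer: $-19632$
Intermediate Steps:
$y{\left(X \right)} = 0$ ($y{\left(X \right)} = \frac{X - X}{6} = \frac{1}{6} \cdot 0 = 0$)
$C{\left(t,g \right)} = -4$ ($C{\left(t,g \right)} = -4 + 0 = -4$)
$I{\left(G \right)} = \left(-5 + G\right)^{2}$
$M{\left(K \right)} = \left(-5 + K\right)^{2}$
$j = -810$ ($j = - 10 \left(-5 - 4\right)^{2} = - 10 \left(-9\right)^{2} = \left(-10\right) 81 = -810$)
$D = -810$
$24 \left(-8 + D\right) = 24 \left(-8 - 810\right) = 24 \left(-818\right) = -19632$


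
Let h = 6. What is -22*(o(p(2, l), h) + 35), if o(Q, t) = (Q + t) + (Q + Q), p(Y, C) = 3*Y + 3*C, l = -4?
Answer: -506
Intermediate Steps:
p(Y, C) = 3*C + 3*Y
o(Q, t) = t + 3*Q (o(Q, t) = (Q + t) + 2*Q = t + 3*Q)
-22*(o(p(2, l), h) + 35) = -22*((6 + 3*(3*(-4) + 3*2)) + 35) = -22*((6 + 3*(-12 + 6)) + 35) = -22*((6 + 3*(-6)) + 35) = -22*((6 - 18) + 35) = -22*(-12 + 35) = -22*23 = -506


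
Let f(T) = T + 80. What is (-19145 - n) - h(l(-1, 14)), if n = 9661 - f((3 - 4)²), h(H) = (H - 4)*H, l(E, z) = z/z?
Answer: -28722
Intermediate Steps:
f(T) = 80 + T
l(E, z) = 1
h(H) = H*(-4 + H) (h(H) = (-4 + H)*H = H*(-4 + H))
n = 9580 (n = 9661 - (80 + (3 - 4)²) = 9661 - (80 + (-1)²) = 9661 - (80 + 1) = 9661 - 1*81 = 9661 - 81 = 9580)
(-19145 - n) - h(l(-1, 14)) = (-19145 - 1*9580) - (-4 + 1) = (-19145 - 9580) - (-3) = -28725 - 1*(-3) = -28725 + 3 = -28722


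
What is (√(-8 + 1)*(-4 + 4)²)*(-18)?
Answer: 0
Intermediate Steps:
(√(-8 + 1)*(-4 + 4)²)*(-18) = (√(-7)*0²)*(-18) = ((I*√7)*0)*(-18) = 0*(-18) = 0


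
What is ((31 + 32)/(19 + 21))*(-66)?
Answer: -2079/20 ≈ -103.95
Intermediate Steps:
((31 + 32)/(19 + 21))*(-66) = (63/40)*(-66) = -2079/20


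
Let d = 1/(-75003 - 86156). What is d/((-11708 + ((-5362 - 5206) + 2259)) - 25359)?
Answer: 1/7312750784 ≈ 1.3675e-10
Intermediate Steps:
d = -1/161159 (d = 1/(-161159) = -1/161159 ≈ -6.2051e-6)
d/((-11708 + ((-5362 - 5206) + 2259)) - 25359) = -1/(161159*((-11708 + ((-5362 - 5206) + 2259)) - 25359)) = -1/(161159*((-11708 + (-10568 + 2259)) - 25359)) = -1/(161159*((-11708 - 8309) - 25359)) = -1/(161159*(-20017 - 25359)) = -1/161159/(-45376) = -1/161159*(-1/45376) = 1/7312750784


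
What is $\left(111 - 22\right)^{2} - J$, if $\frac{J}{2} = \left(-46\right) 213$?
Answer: $27517$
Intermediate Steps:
$J = -19596$ ($J = 2 \left(\left(-46\right) 213\right) = 2 \left(-9798\right) = -19596$)
$\left(111 - 22\right)^{2} - J = \left(111 - 22\right)^{2} - -19596 = 89^{2} + 19596 = 7921 + 19596 = 27517$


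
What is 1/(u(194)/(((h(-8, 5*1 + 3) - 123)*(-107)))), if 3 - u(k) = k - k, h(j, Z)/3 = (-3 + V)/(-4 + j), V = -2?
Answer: 52109/12 ≈ 4342.4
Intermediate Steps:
h(j, Z) = -15/(-4 + j) (h(j, Z) = 3*((-3 - 2)/(-4 + j)) = 3*(-5/(-4 + j)) = -15/(-4 + j))
u(k) = 3 (u(k) = 3 - (k - k) = 3 - 1*0 = 3 + 0 = 3)
1/(u(194)/(((h(-8, 5*1 + 3) - 123)*(-107)))) = 1/(3/(((-15/(-4 - 8) - 123)*(-107)))) = 1/(3/(((-15/(-12) - 123)*(-107)))) = 1/(3/(((-15*(-1/12) - 123)*(-107)))) = 1/(3/(((5/4 - 123)*(-107)))) = 1/(3/((-487/4*(-107)))) = 1/(3/(52109/4)) = 1/(3*(4/52109)) = 1/(12/52109) = 52109/12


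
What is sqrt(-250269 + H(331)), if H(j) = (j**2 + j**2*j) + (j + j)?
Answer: sqrt(36124645) ≈ 6010.4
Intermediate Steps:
H(j) = j**2 + j**3 + 2*j (H(j) = (j**2 + j**3) + 2*j = j**2 + j**3 + 2*j)
sqrt(-250269 + H(331)) = sqrt(-250269 + 331*(2 + 331 + 331**2)) = sqrt(-250269 + 331*(2 + 331 + 109561)) = sqrt(-250269 + 331*109894) = sqrt(-250269 + 36374914) = sqrt(36124645)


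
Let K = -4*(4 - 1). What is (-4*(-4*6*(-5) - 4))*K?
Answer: 5568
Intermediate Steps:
K = -12 (K = -4*3 = -12)
(-4*(-4*6*(-5) - 4))*K = -4*(-4*6*(-5) - 4)*(-12) = -4*(-24*(-5) - 4)*(-12) = -4*(120 - 4)*(-12) = -4*116*(-12) = -464*(-12) = 5568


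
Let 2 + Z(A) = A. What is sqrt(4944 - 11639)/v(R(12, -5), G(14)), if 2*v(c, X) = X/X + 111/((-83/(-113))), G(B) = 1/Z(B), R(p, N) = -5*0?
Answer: 83*I*sqrt(6695)/6313 ≈ 1.0758*I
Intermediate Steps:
Z(A) = -2 + A
R(p, N) = 0
G(B) = 1/(-2 + B)
v(c, X) = 6313/83 (v(c, X) = (X/X + 111/((-83/(-113))))/2 = (1 + 111/((-83*(-1/113))))/2 = (1 + 111/(83/113))/2 = (1 + 111*(113/83))/2 = (1 + 12543/83)/2 = (1/2)*(12626/83) = 6313/83)
sqrt(4944 - 11639)/v(R(12, -5), G(14)) = sqrt(4944 - 11639)/(6313/83) = sqrt(-6695)*(83/6313) = (I*sqrt(6695))*(83/6313) = 83*I*sqrt(6695)/6313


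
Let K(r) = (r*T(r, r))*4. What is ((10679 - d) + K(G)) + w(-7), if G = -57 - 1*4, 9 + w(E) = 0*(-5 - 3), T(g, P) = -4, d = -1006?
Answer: 12652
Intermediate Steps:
w(E) = -9 (w(E) = -9 + 0*(-5 - 3) = -9 + 0*(-8) = -9 + 0 = -9)
G = -61 (G = -57 - 4 = -61)
K(r) = -16*r (K(r) = (r*(-4))*4 = -4*r*4 = -16*r)
((10679 - d) + K(G)) + w(-7) = ((10679 - 1*(-1006)) - 16*(-61)) - 9 = ((10679 + 1006) + 976) - 9 = (11685 + 976) - 9 = 12661 - 9 = 12652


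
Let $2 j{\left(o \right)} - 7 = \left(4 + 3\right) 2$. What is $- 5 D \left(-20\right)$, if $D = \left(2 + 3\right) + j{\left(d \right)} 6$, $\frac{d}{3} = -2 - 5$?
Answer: $6800$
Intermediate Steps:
$d = -21$ ($d = 3 \left(-2 - 5\right) = 3 \left(-7\right) = -21$)
$j{\left(o \right)} = \frac{21}{2}$ ($j{\left(o \right)} = \frac{7}{2} + \frac{\left(4 + 3\right) 2}{2} = \frac{7}{2} + \frac{7 \cdot 2}{2} = \frac{7}{2} + \frac{1}{2} \cdot 14 = \frac{7}{2} + 7 = \frac{21}{2}$)
$D = 68$ ($D = \left(2 + 3\right) + \frac{21}{2} \cdot 6 = 5 + 63 = 68$)
$- 5 D \left(-20\right) = \left(-5\right) 68 \left(-20\right) = \left(-340\right) \left(-20\right) = 6800$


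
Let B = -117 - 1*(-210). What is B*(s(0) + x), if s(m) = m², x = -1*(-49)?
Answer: 4557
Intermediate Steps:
B = 93 (B = -117 + 210 = 93)
x = 49
B*(s(0) + x) = 93*(0² + 49) = 93*(0 + 49) = 93*49 = 4557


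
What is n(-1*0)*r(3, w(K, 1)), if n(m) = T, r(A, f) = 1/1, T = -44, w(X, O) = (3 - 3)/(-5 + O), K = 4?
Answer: -44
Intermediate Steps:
w(X, O) = 0 (w(X, O) = 0/(-5 + O) = 0)
r(A, f) = 1
n(m) = -44
n(-1*0)*r(3, w(K, 1)) = -44*1 = -44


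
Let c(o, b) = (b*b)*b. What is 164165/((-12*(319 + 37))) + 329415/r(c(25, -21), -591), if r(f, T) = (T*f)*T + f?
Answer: -29501446199345/767702276208 ≈ -38.428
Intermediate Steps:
c(o, b) = b³ (c(o, b) = b²*b = b³)
r(f, T) = f + f*T² (r(f, T) = f*T² + f = f + f*T²)
164165/((-12*(319 + 37))) + 329415/r(c(25, -21), -591) = 164165/((-12*(319 + 37))) + 329415/(((-21)³*(1 + (-591)²))) = 164165/((-12*356)) + 329415/((-9261*(1 + 349281))) = 164165/(-4272) + 329415/((-9261*349282)) = 164165*(-1/4272) + 329415/(-3234700602) = -164165/4272 + 329415*(-1/3234700602) = -164165/4272 - 109805/1078233534 = -29501446199345/767702276208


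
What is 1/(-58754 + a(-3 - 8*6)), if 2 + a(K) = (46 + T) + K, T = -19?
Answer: -1/58780 ≈ -1.7013e-5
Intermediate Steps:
a(K) = 25 + K (a(K) = -2 + ((46 - 19) + K) = -2 + (27 + K) = 25 + K)
1/(-58754 + a(-3 - 8*6)) = 1/(-58754 + (25 + (-3 - 8*6))) = 1/(-58754 + (25 + (-3 - 48))) = 1/(-58754 + (25 - 51)) = 1/(-58754 - 26) = 1/(-58780) = -1/58780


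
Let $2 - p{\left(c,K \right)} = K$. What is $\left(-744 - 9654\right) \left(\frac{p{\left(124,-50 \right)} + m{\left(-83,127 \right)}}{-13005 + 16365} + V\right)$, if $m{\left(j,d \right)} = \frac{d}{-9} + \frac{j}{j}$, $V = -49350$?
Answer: $\frac{36946164935}{72} \approx 5.1314 \cdot 10^{8}$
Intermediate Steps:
$p{\left(c,K \right)} = 2 - K$
$m{\left(j,d \right)} = 1 - \frac{d}{9}$ ($m{\left(j,d \right)} = d \left(- \frac{1}{9}\right) + 1 = - \frac{d}{9} + 1 = 1 - \frac{d}{9}$)
$\left(-744 - 9654\right) \left(\frac{p{\left(124,-50 \right)} + m{\left(-83,127 \right)}}{-13005 + 16365} + V\right) = \left(-744 - 9654\right) \left(\frac{\left(2 - -50\right) + \left(1 - \frac{127}{9}\right)}{-13005 + 16365} - 49350\right) = - 10398 \left(\frac{\left(2 + 50\right) + \left(1 - \frac{127}{9}\right)}{3360} - 49350\right) = - 10398 \left(\left(52 - \frac{118}{9}\right) \frac{1}{3360} - 49350\right) = - 10398 \left(\frac{350}{9} \cdot \frac{1}{3360} - 49350\right) = - 10398 \left(\frac{5}{432} - 49350\right) = \left(-10398\right) \left(- \frac{21319195}{432}\right) = \frac{36946164935}{72}$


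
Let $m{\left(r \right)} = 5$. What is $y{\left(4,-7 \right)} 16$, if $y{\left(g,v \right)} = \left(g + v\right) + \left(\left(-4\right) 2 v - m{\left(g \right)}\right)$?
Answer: $768$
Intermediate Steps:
$y{\left(g,v \right)} = -5 + g - 7 v$ ($y{\left(g,v \right)} = \left(g + v\right) + \left(\left(-4\right) 2 v - 5\right) = \left(g + v\right) - \left(5 + 8 v\right) = -5 + g - 7 v$)
$y{\left(4,-7 \right)} 16 = \left(-5 + 4 - -49\right) 16 = \left(-5 + 4 + 49\right) 16 = 48 \cdot 16 = 768$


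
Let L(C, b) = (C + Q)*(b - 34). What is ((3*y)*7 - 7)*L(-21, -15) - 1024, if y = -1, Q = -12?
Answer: -46300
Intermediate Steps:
L(C, b) = (-34 + b)*(-12 + C) (L(C, b) = (C - 12)*(b - 34) = (-12 + C)*(-34 + b) = (-34 + b)*(-12 + C))
((3*y)*7 - 7)*L(-21, -15) - 1024 = ((3*(-1))*7 - 7)*(408 - 34*(-21) - 12*(-15) - 21*(-15)) - 1024 = (-3*7 - 7)*(408 + 714 + 180 + 315) - 1024 = (-21 - 7)*1617 - 1024 = -28*1617 - 1024 = -45276 - 1024 = -46300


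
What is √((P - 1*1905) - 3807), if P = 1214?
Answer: I*√4498 ≈ 67.067*I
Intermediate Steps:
√((P - 1*1905) - 3807) = √((1214 - 1*1905) - 3807) = √((1214 - 1905) - 3807) = √(-691 - 3807) = √(-4498) = I*√4498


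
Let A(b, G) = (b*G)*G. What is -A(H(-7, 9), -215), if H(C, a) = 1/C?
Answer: 46225/7 ≈ 6603.6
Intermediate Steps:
A(b, G) = b*G² (A(b, G) = (G*b)*G = b*G²)
-A(H(-7, 9), -215) = -(-215)²/(-7) = -(-1)*46225/7 = -1*(-46225/7) = 46225/7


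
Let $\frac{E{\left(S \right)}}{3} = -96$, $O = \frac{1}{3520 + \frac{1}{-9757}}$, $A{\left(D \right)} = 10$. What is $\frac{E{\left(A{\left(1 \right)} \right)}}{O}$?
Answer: $- \frac{9891256032}{9757} \approx -1.0138 \cdot 10^{6}$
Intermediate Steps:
$O = \frac{9757}{34344639}$ ($O = \frac{1}{3520 - \frac{1}{9757}} = \frac{1}{\frac{34344639}{9757}} = \frac{9757}{34344639} \approx 0.00028409$)
$E{\left(S \right)} = -288$ ($E{\left(S \right)} = 3 \left(-96\right) = -288$)
$\frac{E{\left(A{\left(1 \right)} \right)}}{O} = - \frac{288}{\frac{9757}{34344639}} = \left(-288\right) \frac{34344639}{9757} = - \frac{9891256032}{9757}$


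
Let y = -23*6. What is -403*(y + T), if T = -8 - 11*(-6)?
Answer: 32240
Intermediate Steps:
T = 58 (T = -8 + 66 = 58)
y = -138
-403*(y + T) = -403*(-138 + 58) = -403*(-80) = 32240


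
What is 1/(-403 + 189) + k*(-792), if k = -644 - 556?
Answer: 203385599/214 ≈ 9.5040e+5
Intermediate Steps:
k = -1200
1/(-403 + 189) + k*(-792) = 1/(-403 + 189) - 1200*(-792) = 1/(-214) + 950400 = -1/214 + 950400 = 203385599/214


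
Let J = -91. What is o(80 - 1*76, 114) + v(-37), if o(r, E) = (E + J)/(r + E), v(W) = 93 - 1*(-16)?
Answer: 12885/118 ≈ 109.19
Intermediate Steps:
v(W) = 109 (v(W) = 93 + 16 = 109)
o(r, E) = (-91 + E)/(E + r) (o(r, E) = (E - 91)/(r + E) = (-91 + E)/(E + r))
o(80 - 1*76, 114) + v(-37) = (-91 + 114)/(114 + (80 - 1*76)) + 109 = 23/(114 + (80 - 76)) + 109 = 23/(114 + 4) + 109 = 23/118 + 109 = 12885/118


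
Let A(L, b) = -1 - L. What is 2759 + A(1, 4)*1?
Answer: 2757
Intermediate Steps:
2759 + A(1, 4)*1 = 2759 + (-1 - 1*1)*1 = 2759 + (-1 - 1)*1 = 2759 - 2*1 = 2759 - 2 = 2757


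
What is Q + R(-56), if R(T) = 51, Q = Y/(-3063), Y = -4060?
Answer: 160273/3063 ≈ 52.326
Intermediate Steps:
Q = 4060/3063 (Q = -4060/(-3063) = -4060*(-1/3063) = 4060/3063 ≈ 1.3255)
Q + R(-56) = 4060/3063 + 51 = 160273/3063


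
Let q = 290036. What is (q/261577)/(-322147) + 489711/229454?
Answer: 41266040956347965/19335227168152826 ≈ 2.1342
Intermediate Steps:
(q/261577)/(-322147) + 489711/229454 = (290036/261577)/(-322147) + 489711/229454 = (290036*(1/261577))*(-1/322147) + 489711*(1/229454) = (290036/261577)*(-1/322147) + 489711/229454 = -290036/84266245819 + 489711/229454 = 41266040956347965/19335227168152826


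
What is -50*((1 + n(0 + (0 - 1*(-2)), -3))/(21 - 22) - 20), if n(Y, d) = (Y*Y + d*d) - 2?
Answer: 1600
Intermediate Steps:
n(Y, d) = -2 + Y**2 + d**2 (n(Y, d) = (Y**2 + d**2) - 2 = -2 + Y**2 + d**2)
-50*((1 + n(0 + (0 - 1*(-2)), -3))/(21 - 22) - 20) = -50*((1 + (-2 + (0 + (0 - 1*(-2)))**2 + (-3)**2))/(21 - 22) - 20) = -50*((1 + (-2 + (0 + (0 + 2))**2 + 9))/(-1) - 20) = -50*((1 + (-2 + (0 + 2)**2 + 9))*(-1) - 20) = -50*((1 + (-2 + 2**2 + 9))*(-1) - 20) = -50*((1 + (-2 + 4 + 9))*(-1) - 20) = -50*((1 + 11)*(-1) - 20) = -50*(12*(-1) - 20) = -50*(-12 - 20) = -50*(-32) = 1600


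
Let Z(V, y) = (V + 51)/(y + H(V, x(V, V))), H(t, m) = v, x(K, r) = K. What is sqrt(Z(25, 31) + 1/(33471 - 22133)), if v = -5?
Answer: 21*sqrt(144003938)/147394 ≈ 1.7097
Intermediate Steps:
H(t, m) = -5
Z(V, y) = (51 + V)/(-5 + y) (Z(V, y) = (V + 51)/(y - 5) = (51 + V)/(-5 + y))
sqrt(Z(25, 31) + 1/(33471 - 22133)) = sqrt((51 + 25)/(-5 + 31) + 1/(33471 - 22133)) = sqrt(76/26 + 1/11338) = sqrt((1/26)*76 + 1/11338) = sqrt(38/13 + 1/11338) = sqrt(430857/147394) = 21*sqrt(144003938)/147394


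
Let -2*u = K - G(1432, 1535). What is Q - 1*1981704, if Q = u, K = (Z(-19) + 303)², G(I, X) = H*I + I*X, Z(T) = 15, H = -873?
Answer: -1558274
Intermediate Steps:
G(I, X) = -873*I + I*X
K = 101124 (K = (15 + 303)² = 318² = 101124)
u = 423430 (u = -(101124 - 1432*(-873 + 1535))/2 = -(101124 - 1432*662)/2 = -(101124 - 1*947984)/2 = -(101124 - 947984)/2 = -½*(-846860) = 423430)
Q = 423430
Q - 1*1981704 = 423430 - 1*1981704 = 423430 - 1981704 = -1558274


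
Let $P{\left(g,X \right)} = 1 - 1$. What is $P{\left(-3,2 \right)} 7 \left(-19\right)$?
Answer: $0$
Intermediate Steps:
$P{\left(g,X \right)} = 0$ ($P{\left(g,X \right)} = 1 - 1 = 0$)
$P{\left(-3,2 \right)} 7 \left(-19\right) = 0 \cdot 7 \left(-19\right) = 0 \left(-19\right) = 0$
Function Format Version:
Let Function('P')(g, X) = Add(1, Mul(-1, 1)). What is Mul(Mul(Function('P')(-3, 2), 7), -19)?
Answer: 0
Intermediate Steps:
Function('P')(g, X) = 0 (Function('P')(g, X) = Add(1, -1) = 0)
Mul(Mul(Function('P')(-3, 2), 7), -19) = Mul(Mul(0, 7), -19) = Mul(0, -19) = 0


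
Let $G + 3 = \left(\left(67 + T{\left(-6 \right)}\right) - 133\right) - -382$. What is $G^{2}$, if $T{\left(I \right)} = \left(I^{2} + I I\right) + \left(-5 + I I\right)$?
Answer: $173056$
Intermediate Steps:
$T{\left(I \right)} = -5 + 3 I^{2}$ ($T{\left(I \right)} = \left(I^{2} + I^{2}\right) + \left(-5 + I^{2}\right) = 2 I^{2} + \left(-5 + I^{2}\right) = -5 + 3 I^{2}$)
$G = 416$ ($G = -3 + \left(\left(\left(67 - \left(5 - 3 \left(-6\right)^{2}\right)\right) - 133\right) - -382\right) = -3 + \left(\left(\left(67 + \left(-5 + 3 \cdot 36\right)\right) - 133\right) + 382\right) = -3 + \left(\left(\left(67 + \left(-5 + 108\right)\right) - 133\right) + 382\right) = -3 + \left(\left(\left(67 + 103\right) - 133\right) + 382\right) = -3 + \left(\left(170 - 133\right) + 382\right) = -3 + \left(37 + 382\right) = -3 + 419 = 416$)
$G^{2} = 416^{2} = 173056$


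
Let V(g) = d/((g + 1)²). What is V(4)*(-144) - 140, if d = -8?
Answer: -2348/25 ≈ -93.920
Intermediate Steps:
V(g) = -8/(1 + g)² (V(g) = -8/(g + 1)² = -8/(1 + g)²)
V(4)*(-144) - 140 = -8/(1 + 4)²*(-144) - 140 = -8/5²*(-144) - 140 = -8*1/25*(-144) - 140 = -8/25*(-144) - 140 = 1152/25 - 140 = -2348/25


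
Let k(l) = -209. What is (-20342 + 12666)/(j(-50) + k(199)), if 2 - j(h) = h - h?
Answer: 7676/207 ≈ 37.082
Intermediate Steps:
j(h) = 2 (j(h) = 2 - (h - h) = 2 - 1*0 = 2 + 0 = 2)
(-20342 + 12666)/(j(-50) + k(199)) = (-20342 + 12666)/(2 - 209) = -7676/(-207) = -7676*(-1/207) = 7676/207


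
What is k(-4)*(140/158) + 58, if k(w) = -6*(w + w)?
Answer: 7942/79 ≈ 100.53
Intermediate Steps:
k(w) = -12*w
k(-4)*(140/158) + 58 = (-12*(-4))*(140/158) + 58 = 48*(140*(1/158)) + 58 = 48*(70/79) + 58 = 3360/79 + 58 = 7942/79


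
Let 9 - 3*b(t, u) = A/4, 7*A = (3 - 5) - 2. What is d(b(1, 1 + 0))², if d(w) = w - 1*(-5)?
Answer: 28561/441 ≈ 64.764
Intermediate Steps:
A = -4/7 (A = ((3 - 5) - 2)/7 = (-2 - 2)/7 = (⅐)*(-4) = -4/7 ≈ -0.57143)
b(t, u) = 64/21 (b(t, u) = 3 - (-4)/(21*4) = 3 - ⅓*(-⅐) = 3 + 1/21 = 64/21)
d(w) = 5 + w (d(w) = w + 5 = 5 + w)
d(b(1, 1 + 0))² = (5 + 64/21)² = (169/21)² = 28561/441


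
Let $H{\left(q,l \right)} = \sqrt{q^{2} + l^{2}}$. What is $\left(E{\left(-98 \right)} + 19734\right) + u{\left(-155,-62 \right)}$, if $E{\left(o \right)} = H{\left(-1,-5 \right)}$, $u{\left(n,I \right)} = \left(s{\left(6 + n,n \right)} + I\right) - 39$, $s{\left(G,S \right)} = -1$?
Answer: $19632 + \sqrt{26} \approx 19637.0$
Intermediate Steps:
$u{\left(n,I \right)} = -40 + I$ ($u{\left(n,I \right)} = \left(-1 + I\right) - 39 = -40 + I$)
$H{\left(q,l \right)} = \sqrt{l^{2} + q^{2}}$
$E{\left(o \right)} = \sqrt{26}$ ($E{\left(o \right)} = \sqrt{\left(-5\right)^{2} + \left(-1\right)^{2}} = \sqrt{25 + 1} = \sqrt{26}$)
$\left(E{\left(-98 \right)} + 19734\right) + u{\left(-155,-62 \right)} = \left(\sqrt{26} + 19734\right) - 102 = \left(19734 + \sqrt{26}\right) - 102 = 19632 + \sqrt{26}$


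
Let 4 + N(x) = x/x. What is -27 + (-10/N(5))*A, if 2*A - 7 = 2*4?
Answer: -2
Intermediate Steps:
N(x) = -3 (N(x) = -4 + x/x = -4 + 1 = -3)
A = 15/2 (A = 7/2 + (2*4)/2 = 7/2 + (½)*8 = 7/2 + 4 = 15/2 ≈ 7.5000)
-27 + (-10/N(5))*A = -27 - 10/(-3)*(15/2) = -27 - 10*(-⅓)*(15/2) = -27 + (10/3)*(15/2) = -27 + 25 = -2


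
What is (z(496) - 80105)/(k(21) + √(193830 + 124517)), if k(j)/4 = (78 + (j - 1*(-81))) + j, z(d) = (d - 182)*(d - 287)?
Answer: -11641116/328069 + 14479*√318347/328069 ≈ -10.582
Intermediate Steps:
z(d) = (-287 + d)*(-182 + d) (z(d) = (-182 + d)*(-287 + d) = (-287 + d)*(-182 + d))
k(j) = 636 + 8*j (k(j) = 4*((78 + (j - 1*(-81))) + j) = 4*((78 + (j + 81)) + j) = 4*((78 + (81 + j)) + j) = 4*((159 + j) + j) = 4*(159 + 2*j) = 636 + 8*j)
(z(496) - 80105)/(k(21) + √(193830 + 124517)) = ((52234 + 496² - 469*496) - 80105)/((636 + 8*21) + √(193830 + 124517)) = ((52234 + 246016 - 232624) - 80105)/((636 + 168) + √318347) = (65626 - 80105)/(804 + √318347) = -14479/(804 + √318347)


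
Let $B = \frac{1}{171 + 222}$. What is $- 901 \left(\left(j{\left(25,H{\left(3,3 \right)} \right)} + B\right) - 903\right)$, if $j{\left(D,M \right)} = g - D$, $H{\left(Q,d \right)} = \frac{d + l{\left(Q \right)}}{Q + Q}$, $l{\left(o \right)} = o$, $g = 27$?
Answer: $\frac{319036892}{393} \approx 8.118 \cdot 10^{5}$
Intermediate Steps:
$H{\left(Q,d \right)} = \frac{Q + d}{2 Q}$ ($H{\left(Q,d \right)} = \frac{d + Q}{Q + Q} = \frac{Q + d}{2 Q}$)
$j{\left(D,M \right)} = 27 - D$
$B = \frac{1}{393} \approx 0.0025445$
$- 901 \left(\left(j{\left(25,H{\left(3,3 \right)} \right)} + B\right) - 903\right) = - 901 \left(\left(\left(27 - 25\right) + \frac{1}{393}\right) - 903\right) = - 901 \left(\left(2 + \frac{1}{393}\right) - 903\right) = - 901 \left(\frac{787}{393} - 903\right) = \left(-901\right) \left(- \frac{354092}{393}\right) = \frac{319036892}{393}$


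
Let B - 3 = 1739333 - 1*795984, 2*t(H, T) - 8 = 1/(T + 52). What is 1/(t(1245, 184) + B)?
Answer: 472/445264033 ≈ 1.0600e-6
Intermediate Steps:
t(H, T) = 4 + 1/(2*(52 + T)) (t(H, T) = 4 + 1/(2*(T + 52)) = 4 + 1/(2*(52 + T)))
B = 943352 (B = 3 + (1739333 - 1*795984) = 3 + (1739333 - 795984) = 3 + 943349 = 943352)
1/(t(1245, 184) + B) = 1/((417 + 8*184)/(2*(52 + 184)) + 943352) = 1/((½)*(417 + 1472)/236 + 943352) = 1/((½)*(1/236)*1889 + 943352) = 1/(1889/472 + 943352) = 1/(445264033/472) = 472/445264033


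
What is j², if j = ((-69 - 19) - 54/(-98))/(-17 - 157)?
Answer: 18361225/72692676 ≈ 0.25259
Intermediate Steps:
j = 4285/8526 (j = (-88 - 54*(-1/98))/(-174) = (-88 + 27/49)*(-1/174) = -4285/49*(-1/174) = 4285/8526 ≈ 0.50258)
j² = (4285/8526)² = 18361225/72692676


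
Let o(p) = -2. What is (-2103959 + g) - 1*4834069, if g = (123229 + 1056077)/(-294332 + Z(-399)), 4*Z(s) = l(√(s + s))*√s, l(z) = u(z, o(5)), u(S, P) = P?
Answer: 108*(-64241*√399 + 37816385863*I)/(√399 - 588664*I) ≈ -6.938e+6 + 0.00013596*I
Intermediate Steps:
l(z) = -2
Z(s) = -√s/2 (Z(s) = (-2*√s)/4 = -√s/2)
g = 1179306/(-294332 - I*√399/2) (g = (123229 + 1056077)/(-294332 - I*√399/2) = 1179306/(-294332 - I*√399/2) ≈ -4.0067 + 0.00013596*I)
(-2103959 + g) - 1*4834069 = (-2103959 + (-1388429974368/346525305295 + 2358612*I*√399/346525305295)) - 1*4834069 = (-729076423233137273/346525305295 + 2358612*I*√399/346525305295) - 4834069 = -2404203659275232628/346525305295 + 2358612*I*√399/346525305295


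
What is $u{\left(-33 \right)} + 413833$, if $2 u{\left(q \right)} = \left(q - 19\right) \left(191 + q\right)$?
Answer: $409725$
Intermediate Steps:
$u{\left(q \right)} = \frac{\left(-19 + q\right) \left(191 + q\right)}{2}$ ($u{\left(q \right)} = \frac{\left(q - 19\right) \left(191 + q\right)}{2} = \frac{\left(-19 + q\right) \left(191 + q\right)}{2}$)
$u{\left(-33 \right)} + 413833 = \left(- \frac{3629}{2} + \frac{\left(-33\right)^{2}}{2} + 86 \left(-33\right)\right) + 413833 = \left(- \frac{3629}{2} + \frac{1}{2} \cdot 1089 - 2838\right) + 413833 = \left(- \frac{3629}{2} + \frac{1089}{2} - 2838\right) + 413833 = -4108 + 413833 = 409725$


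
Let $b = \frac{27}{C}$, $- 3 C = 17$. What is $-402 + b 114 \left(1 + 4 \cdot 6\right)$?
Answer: $- \frac{237684}{17} \approx -13981.0$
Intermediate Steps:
$C = - \frac{17}{3}$ ($C = \left(- \frac{1}{3}\right) 17 = - \frac{17}{3} \approx -5.6667$)
$b = - \frac{81}{17}$ ($b = \frac{27}{- \frac{17}{3}} = 27 \left(- \frac{3}{17}\right) = - \frac{81}{17} \approx -4.7647$)
$-402 + b 114 \left(1 + 4 \cdot 6\right) = -402 - \frac{81 \cdot 114 \left(1 + 4 \cdot 6\right)}{17} = -402 - \frac{81 \cdot 114 \left(1 + 24\right)}{17} = -402 - \frac{81 \cdot 114 \cdot 25}{17} = -402 - \frac{230850}{17} = - \frac{237684}{17}$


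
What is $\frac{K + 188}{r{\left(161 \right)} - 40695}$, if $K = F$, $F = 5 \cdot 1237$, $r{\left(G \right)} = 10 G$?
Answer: $- \frac{6373}{39085} \approx -0.16305$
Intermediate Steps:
$F = 6185$
$K = 6185$
$\frac{K + 188}{r{\left(161 \right)} - 40695} = \frac{6185 + 188}{10 \cdot 161 - 40695} = \frac{6373}{1610 - 40695} = \frac{6373}{-39085} = 6373 \left(- \frac{1}{39085}\right) = - \frac{6373}{39085}$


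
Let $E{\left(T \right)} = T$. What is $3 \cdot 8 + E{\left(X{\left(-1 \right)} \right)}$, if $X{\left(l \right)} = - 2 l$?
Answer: $26$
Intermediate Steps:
$3 \cdot 8 + E{\left(X{\left(-1 \right)} \right)} = 3 \cdot 8 - -2 = 24 + 2 = 26$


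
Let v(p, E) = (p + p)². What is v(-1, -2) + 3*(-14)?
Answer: -38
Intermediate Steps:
v(p, E) = 4*p² (v(p, E) = (2*p)² = 4*p²)
v(-1, -2) + 3*(-14) = 4*(-1)² + 3*(-14) = 4*1 - 42 = 4 - 42 = -38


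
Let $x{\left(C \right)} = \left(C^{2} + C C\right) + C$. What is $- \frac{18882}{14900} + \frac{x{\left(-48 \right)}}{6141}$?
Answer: $- \frac{8001727}{15250150} \approx -0.5247$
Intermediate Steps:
$x{\left(C \right)} = C + 2 C^{2}$ ($x{\left(C \right)} = \left(C^{2} + C^{2}\right) + C = 2 C^{2} + C = C + 2 C^{2}$)
$- \frac{18882}{14900} + \frac{x{\left(-48 \right)}}{6141} = - \frac{18882}{14900} + \frac{\left(-48\right) \left(1 + 2 \left(-48\right)\right)}{6141} = \left(-18882\right) \frac{1}{14900} + - 48 \left(1 - 96\right) \frac{1}{6141} = - \frac{9441}{7450} + \left(-48\right) \left(-95\right) \frac{1}{6141} = - \frac{9441}{7450} + 4560 \cdot \frac{1}{6141} = - \frac{9441}{7450} + \frac{1520}{2047} = - \frac{8001727}{15250150}$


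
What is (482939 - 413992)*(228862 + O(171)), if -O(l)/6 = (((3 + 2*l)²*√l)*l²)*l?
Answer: 15779348314 - 738608668720531650*√19 ≈ -3.2195e+18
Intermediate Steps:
O(l) = -6*l^(7/2)*(3 + 2*l)² (O(l) = -6*((3 + 2*l)²*√l)*l²*l = -6*(√l*(3 + 2*l)²)*l²*l = -6*l^(5/2)*(3 + 2*l)²*l = -6*l^(7/2)*(3 + 2*l)²)
(482939 - 413992)*(228862 + O(171)) = (482939 - 413992)*(228862 - 6*171^(7/2)*(3 + 2*171)²) = 68947*(228862 - 6*15000633*√19*(3 + 342)²) = 68947*(228862 - 6*15000633*√19*345²) = 68947*(228862 - 6*15000633*√19*119025) = 68947*(228862 - 10712702056950*√19) = 15779348314 - 738608668720531650*√19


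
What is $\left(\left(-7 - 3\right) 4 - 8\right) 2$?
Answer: $-96$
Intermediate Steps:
$\left(\left(-7 - 3\right) 4 - 8\right) 2 = \left(\left(-10\right) 4 - 8\right) 2 = \left(-40 - 8\right) 2 = \left(-48\right) 2 = -96$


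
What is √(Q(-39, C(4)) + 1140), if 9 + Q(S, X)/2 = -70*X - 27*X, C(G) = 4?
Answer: √346 ≈ 18.601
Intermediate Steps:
Q(S, X) = -18 - 194*X (Q(S, X) = -18 + 2*(-70*X - 27*X) = -18 + 2*(-97*X) = -18 - 194*X)
√(Q(-39, C(4)) + 1140) = √((-18 - 194*4) + 1140) = √((-18 - 776) + 1140) = √(-794 + 1140) = √346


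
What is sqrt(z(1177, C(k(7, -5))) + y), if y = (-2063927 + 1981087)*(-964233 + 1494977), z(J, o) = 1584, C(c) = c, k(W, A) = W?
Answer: 4*I*sqrt(2747926961) ≈ 2.0968e+5*I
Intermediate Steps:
y = -43966832960 (y = -82840*530744 = -43966832960)
sqrt(z(1177, C(k(7, -5))) + y) = sqrt(1584 - 43966832960) = sqrt(-43966831376) = 4*I*sqrt(2747926961)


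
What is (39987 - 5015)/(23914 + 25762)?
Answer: 8743/12419 ≈ 0.70400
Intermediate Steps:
(39987 - 5015)/(23914 + 25762) = 34972/49676 = 34972*(1/49676) = 8743/12419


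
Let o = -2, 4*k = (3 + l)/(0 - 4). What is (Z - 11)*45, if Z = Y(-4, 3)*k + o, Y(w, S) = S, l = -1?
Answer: -4815/8 ≈ -601.88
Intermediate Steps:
k = -1/8 (k = ((3 - 1)/(0 - 4))/4 = (2/(-4))/4 = (2*(-1/4))/4 = (1/4)*(-1/2) = -1/8 ≈ -0.12500)
Z = -19/8 (Z = 3*(-1/8) - 2 = -3/8 - 2 = -19/8 ≈ -2.3750)
(Z - 11)*45 = (-19/8 - 11)*45 = -107/8*45 = -4815/8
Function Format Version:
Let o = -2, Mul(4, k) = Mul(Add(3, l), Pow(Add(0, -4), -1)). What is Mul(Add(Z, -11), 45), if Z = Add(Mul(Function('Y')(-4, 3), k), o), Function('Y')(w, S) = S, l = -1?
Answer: Rational(-4815, 8) ≈ -601.88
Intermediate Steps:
k = Rational(-1, 8) (k = Mul(Rational(1, 4), Mul(Add(3, -1), Pow(Add(0, -4), -1))) = Mul(Rational(1, 4), Mul(2, Pow(-4, -1))) = Mul(Rational(1, 4), Mul(2, Rational(-1, 4))) = Mul(Rational(1, 4), Rational(-1, 2)) = Rational(-1, 8) ≈ -0.12500)
Z = Rational(-19, 8) (Z = Add(Mul(3, Rational(-1, 8)), -2) = Add(Rational(-3, 8), -2) = Rational(-19, 8) ≈ -2.3750)
Mul(Add(Z, -11), 45) = Mul(Add(Rational(-19, 8), -11), 45) = Mul(Rational(-107, 8), 45) = Rational(-4815, 8)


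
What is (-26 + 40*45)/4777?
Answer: 1774/4777 ≈ 0.37136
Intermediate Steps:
(-26 + 40*45)/4777 = (-26 + 1800)*(1/4777) = 1774*(1/4777) = 1774/4777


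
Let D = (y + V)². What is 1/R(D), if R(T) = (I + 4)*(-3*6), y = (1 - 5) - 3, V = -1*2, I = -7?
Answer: 1/54 ≈ 0.018519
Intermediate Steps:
V = -2
y = -7 (y = -4 - 3 = -7)
D = 81 (D = (-7 - 2)² = (-9)² = 81)
R(T) = 54 (R(T) = (-7 + 4)*(-3*6) = -3*(-18) = 54)
1/R(D) = 1/54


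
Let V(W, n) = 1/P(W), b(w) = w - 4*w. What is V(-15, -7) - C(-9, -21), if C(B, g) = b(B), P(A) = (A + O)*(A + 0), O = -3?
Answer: -7289/270 ≈ -26.996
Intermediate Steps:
P(A) = A*(-3 + A) (P(A) = (A - 3)*(A + 0) = (-3 + A)*A = A*(-3 + A))
b(w) = -3*w
C(B, g) = -3*B
V(W, n) = 1/(W*(-3 + W))
V(-15, -7) - C(-9, -21) = 1/((-15)*(-3 - 15)) - (-3)*(-9) = -1/15/(-18) - 1*27 = -1/15*(-1/18) - 27 = 1/270 - 27 = -7289/270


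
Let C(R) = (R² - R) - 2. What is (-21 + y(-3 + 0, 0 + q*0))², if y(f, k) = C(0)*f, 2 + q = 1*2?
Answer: 225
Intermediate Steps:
q = 0 (q = -2 + 1*2 = -2 + 2 = 0)
C(R) = -2 + R² - R
y(f, k) = -2*f (y(f, k) = (-2 + 0² - 1*0)*f = (-2 + 0 + 0)*f = -2*f)
(-21 + y(-3 + 0, 0 + q*0))² = (-21 - 2*(-3 + 0))² = (-21 - 2*(-3))² = (-21 + 6)² = (-15)² = 225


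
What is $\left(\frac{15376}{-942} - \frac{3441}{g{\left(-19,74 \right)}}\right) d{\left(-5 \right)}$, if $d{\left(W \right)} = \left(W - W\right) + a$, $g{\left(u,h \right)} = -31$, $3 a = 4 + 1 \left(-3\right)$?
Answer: $\frac{44593}{1413} \approx 31.559$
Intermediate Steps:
$a = \frac{1}{3}$ ($a = \frac{4 + 1 \left(-3\right)}{3} = \frac{4 - 3}{3} = \frac{1}{3} \cdot 1 = \frac{1}{3} \approx 0.33333$)
$d{\left(W \right)} = \frac{1}{3}$ ($d{\left(W \right)} = \left(W - W\right) + \frac{1}{3} = 0 + \frac{1}{3} = \frac{1}{3}$)
$\left(\frac{15376}{-942} - \frac{3441}{g{\left(-19,74 \right)}}\right) d{\left(-5 \right)} = \left(\frac{15376}{-942} - \frac{3441}{-31}\right) \frac{1}{3} = \left(15376 \left(- \frac{1}{942}\right) - -111\right) \frac{1}{3} = \left(- \frac{7688}{471} + 111\right) \frac{1}{3} = \frac{44593}{471} \cdot \frac{1}{3} = \frac{44593}{1413}$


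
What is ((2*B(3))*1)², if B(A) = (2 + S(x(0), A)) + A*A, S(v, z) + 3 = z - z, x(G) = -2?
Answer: 256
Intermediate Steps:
S(v, z) = -3 (S(v, z) = -3 + (z - z) = -3 + 0 = -3)
B(A) = -1 + A² (B(A) = (2 - 3) + A*A = -1 + A²)
((2*B(3))*1)² = ((2*(-1 + 3²))*1)² = ((2*(-1 + 9))*1)² = ((2*8)*1)² = (16*1)² = 16² = 256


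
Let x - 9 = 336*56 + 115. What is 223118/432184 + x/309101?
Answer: 38575780939/66794253292 ≈ 0.57753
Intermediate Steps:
x = 18940 (x = 9 + (336*56 + 115) = 9 + (18816 + 115) = 9 + 18931 = 18940)
223118/432184 + x/309101 = 223118/432184 + 18940/309101 = 223118*(1/432184) + 18940*(1/309101) = 111559/216092 + 18940/309101 = 38575780939/66794253292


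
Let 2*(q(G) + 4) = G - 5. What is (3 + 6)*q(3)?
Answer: -45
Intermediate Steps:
q(G) = -13/2 + G/2 (q(G) = -4 + (G - 5)/2 = -4 + (-5 + G)/2 = -4 + (-5/2 + G/2) = -13/2 + G/2)
(3 + 6)*q(3) = (3 + 6)*(-13/2 + (1/2)*3) = 9*(-13/2 + 3/2) = 9*(-5) = -45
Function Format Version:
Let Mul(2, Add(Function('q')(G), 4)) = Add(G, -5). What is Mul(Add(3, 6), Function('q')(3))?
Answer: -45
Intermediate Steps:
Function('q')(G) = Add(Rational(-13, 2), Mul(Rational(1, 2), G)) (Function('q')(G) = Add(-4, Mul(Rational(1, 2), Add(G, -5))) = Add(-4, Mul(Rational(1, 2), Add(-5, G))) = Add(-4, Add(Rational(-5, 2), Mul(Rational(1, 2), G))) = Add(Rational(-13, 2), Mul(Rational(1, 2), G)))
Mul(Add(3, 6), Function('q')(3)) = Mul(Add(3, 6), Add(Rational(-13, 2), Mul(Rational(1, 2), 3))) = Mul(9, Add(Rational(-13, 2), Rational(3, 2))) = Mul(9, -5) = -45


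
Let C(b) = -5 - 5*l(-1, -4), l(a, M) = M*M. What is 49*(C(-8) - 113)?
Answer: -9702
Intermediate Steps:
l(a, M) = M²
C(b) = -85 (C(b) = -5 - 5*(-4)² = -5 - 5*16 = -5 - 80 = -85)
49*(C(-8) - 113) = 49*(-85 - 113) = 49*(-198) = -9702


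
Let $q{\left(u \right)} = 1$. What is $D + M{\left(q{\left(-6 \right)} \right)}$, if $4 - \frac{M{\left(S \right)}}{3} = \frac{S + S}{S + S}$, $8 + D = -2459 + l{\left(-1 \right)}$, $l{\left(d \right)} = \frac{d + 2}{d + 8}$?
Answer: $- \frac{17205}{7} \approx -2457.9$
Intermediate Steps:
$l{\left(d \right)} = \frac{2 + d}{8 + d}$
$D = - \frac{17268}{7}$ ($D = -8 - \left(2459 - \frac{2 - 1}{8 - 1}\right) = -8 - \left(2459 - \frac{1}{7} \cdot 1\right) = -8 + \left(-2459 + \frac{1}{7} \cdot 1\right) = -8 + \left(-2459 + \frac{1}{7}\right) = -8 - \frac{17212}{7} = - \frac{17268}{7} \approx -2466.9$)
$M{\left(S \right)} = 9$ ($M{\left(S \right)} = 12 - 3 \frac{S + S}{S + S} = 12 - 3 \frac{2 S}{2 S} = 12 - 3 \cdot 2 S \frac{1}{2 S} = 12 - 3 = 9$)
$D + M{\left(q{\left(-6 \right)} \right)} = - \frac{17268}{7} + 9 = - \frac{17205}{7}$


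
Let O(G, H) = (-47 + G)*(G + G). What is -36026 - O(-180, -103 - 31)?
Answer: -117746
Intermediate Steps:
O(G, H) = 2*G*(-47 + G) (O(G, H) = (-47 + G)*(2*G) = 2*G*(-47 + G))
-36026 - O(-180, -103 - 31) = -36026 - 2*(-180)*(-47 - 180) = -36026 - 2*(-180)*(-227) = -36026 - 1*81720 = -36026 - 81720 = -117746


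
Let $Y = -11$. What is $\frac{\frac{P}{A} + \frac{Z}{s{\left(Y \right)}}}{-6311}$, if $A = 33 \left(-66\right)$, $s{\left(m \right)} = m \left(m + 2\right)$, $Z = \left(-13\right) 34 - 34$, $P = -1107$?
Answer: $\frac{9365}{13745358} \approx 0.00068132$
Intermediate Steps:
$Z = -476$ ($Z = -442 - 34 = -476$)
$s{\left(m \right)} = m \left(2 + m\right)$
$A = -2178$
$\frac{\frac{P}{A} + \frac{Z}{s{\left(Y \right)}}}{-6311} = \frac{- \frac{1107}{-2178} - \frac{476}{\left(-11\right) \left(2 - 11\right)}}{-6311} = \left(\left(-1107\right) \left(- \frac{1}{2178}\right) - \frac{476}{\left(-11\right) \left(-9\right)}\right) \left(- \frac{1}{6311}\right) = \left(\frac{123}{242} - \frac{476}{99}\right) \left(- \frac{1}{6311}\right) = \left(- \frac{9365}{2178}\right) \left(- \frac{1}{6311}\right) = \frac{9365}{13745358}$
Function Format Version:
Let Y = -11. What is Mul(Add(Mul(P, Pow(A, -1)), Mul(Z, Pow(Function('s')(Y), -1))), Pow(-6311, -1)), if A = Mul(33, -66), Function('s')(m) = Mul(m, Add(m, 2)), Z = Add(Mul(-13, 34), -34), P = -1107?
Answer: Rational(9365, 13745358) ≈ 0.00068132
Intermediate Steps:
Z = -476 (Z = Add(-442, -34) = -476)
Function('s')(m) = Mul(m, Add(2, m))
A = -2178
Mul(Add(Mul(P, Pow(A, -1)), Mul(Z, Pow(Function('s')(Y), -1))), Pow(-6311, -1)) = Mul(Add(Mul(-1107, Pow(-2178, -1)), Mul(-476, Pow(Mul(-11, Add(2, -11)), -1))), Pow(-6311, -1)) = Mul(Add(Mul(-1107, Rational(-1, 2178)), Mul(-476, Pow(Mul(-11, -9), -1))), Rational(-1, 6311)) = Mul(Add(Rational(123, 242), Mul(-476, Pow(99, -1))), Rational(-1, 6311)) = Mul(Add(Rational(123, 242), Mul(-476, Rational(1, 99))), Rational(-1, 6311)) = Mul(Add(Rational(123, 242), Rational(-476, 99)), Rational(-1, 6311)) = Mul(Rational(-9365, 2178), Rational(-1, 6311)) = Rational(9365, 13745358)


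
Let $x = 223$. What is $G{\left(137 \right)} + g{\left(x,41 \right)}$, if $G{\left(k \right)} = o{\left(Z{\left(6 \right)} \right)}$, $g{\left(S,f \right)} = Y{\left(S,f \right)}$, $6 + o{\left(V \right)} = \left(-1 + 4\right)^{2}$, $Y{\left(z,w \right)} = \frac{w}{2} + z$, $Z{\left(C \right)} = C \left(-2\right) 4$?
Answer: $\frac{493}{2} \approx 246.5$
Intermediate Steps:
$Z{\left(C \right)} = - 8 C$ ($Z{\left(C \right)} = - 2 C 4 = - 8 C$)
$Y{\left(z,w \right)} = z + \frac{w}{2}$ ($Y{\left(z,w \right)} = w \frac{1}{2} + z = \frac{w}{2} + z = z + \frac{w}{2}$)
$o{\left(V \right)} = 3$ ($o{\left(V \right)} = -6 + \left(-1 + 4\right)^{2} = -6 + 3^{2} = -6 + 9 = 3$)
$g{\left(S,f \right)} = S + \frac{f}{2}$
$G{\left(k \right)} = 3$
$G{\left(137 \right)} + g{\left(x,41 \right)} = 3 + \left(223 + \frac{1}{2} \cdot 41\right) = 3 + \left(223 + \frac{41}{2}\right) = 3 + \frac{487}{2} = \frac{493}{2}$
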